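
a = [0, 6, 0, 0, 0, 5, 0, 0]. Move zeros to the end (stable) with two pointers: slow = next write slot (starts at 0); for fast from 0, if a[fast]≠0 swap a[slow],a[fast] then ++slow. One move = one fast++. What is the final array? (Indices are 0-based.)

[6, 5, 0, 0, 0, 0, 0, 0]

slow=0 fast=0: a[fast]=0, fast++
slow=0 fast=1: a[fast]=6≠0 swap→a[0]=6, slow++,fast++
slow=1 fast=2: a[fast]=0, fast++
slow=1 fast=3: a[fast]=0, fast++
slow=1 fast=4: a[fast]=0, fast++
slow=1 fast=5: a[fast]=5≠0 swap→a[1]=5, slow++,fast++
slow=2 fast=6: a[fast]=0, fast++
slow=2 fast=7: a[fast]=0, fast++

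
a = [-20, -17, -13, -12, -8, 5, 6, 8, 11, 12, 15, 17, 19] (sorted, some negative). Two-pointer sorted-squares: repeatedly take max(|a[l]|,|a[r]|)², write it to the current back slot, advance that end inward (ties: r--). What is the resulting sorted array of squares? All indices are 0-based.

[0,12] |-20|>|19| out[12]=400 → l++
[1,12] |-17|<=|19| out[11]=361 → r--
[1,11] |-17|<=|17| out[10]=289 → r--
[1,10] |-17|>|15| out[9]=289 → l++
[2,10] |-13|<=|15| out[8]=225 → r--
[2,9] |-13|>|12| out[7]=169 → l++
[3,9] |-12|<=|12| out[6]=144 → r--
[3,8] |-12|>|11| out[5]=144 → l++
[4,8] |-8|<=|11| out[4]=121 → r--
[4,7] |-8|<=|8| out[3]=64 → r--
[4,6] |-8|>|6| out[2]=64 → l++
[5,6] |5|<=|6| out[1]=36 → r--
[5,5] |5|<=|5| out[0]=25 → r--

[25, 36, 64, 64, 121, 144, 144, 169, 225, 289, 289, 361, 400]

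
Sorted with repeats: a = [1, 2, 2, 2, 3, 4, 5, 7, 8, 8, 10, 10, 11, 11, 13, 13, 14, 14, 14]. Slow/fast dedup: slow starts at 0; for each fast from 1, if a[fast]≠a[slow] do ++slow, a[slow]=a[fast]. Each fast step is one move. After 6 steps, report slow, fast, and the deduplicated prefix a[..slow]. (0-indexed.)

(s=0,f=1) a[fast]=2≠a[slow]=1 write a[1]=2 → slow++,fast++
(s=1,f=2) a[fast]=2=a[slow] dup → fast++
(s=1,f=3) a[fast]=2=a[slow] dup → fast++
(s=1,f=4) a[fast]=3≠a[slow]=2 write a[2]=3 → slow++,fast++
(s=2,f=5) a[fast]=4≠a[slow]=3 write a[3]=4 → slow++,fast++
(s=3,f=6) a[fast]=5≠a[slow]=4 write a[4]=5 → slow++,fast++

slow=4, fast=7, prefix=[1, 2, 3, 4, 5]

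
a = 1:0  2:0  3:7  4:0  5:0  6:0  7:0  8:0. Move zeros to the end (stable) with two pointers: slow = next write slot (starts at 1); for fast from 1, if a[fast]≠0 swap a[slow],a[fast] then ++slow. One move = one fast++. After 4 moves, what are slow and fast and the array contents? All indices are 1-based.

slow=1 fast=1: a[fast]=0, fast++
slow=1 fast=2: a[fast]=0, fast++
slow=1 fast=3: a[fast]=7≠0 swap→a[1]=7, slow++,fast++
slow=2 fast=4: a[fast]=0, fast++

slow=2, fast=5, a=[7, 0, 0, 0, 0, 0, 0, 0]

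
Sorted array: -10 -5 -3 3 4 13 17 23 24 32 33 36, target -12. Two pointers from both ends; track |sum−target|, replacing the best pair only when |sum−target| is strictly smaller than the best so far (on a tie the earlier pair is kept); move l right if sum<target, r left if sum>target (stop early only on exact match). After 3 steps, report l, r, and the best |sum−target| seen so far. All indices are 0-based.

l=0, r=8, best |Δ|=34

[0,11] -10+36=26 d=38 * → r--
[0,10] -10+33=23 d=35 * → r--
[0,9] -10+32=22 d=34 * → r--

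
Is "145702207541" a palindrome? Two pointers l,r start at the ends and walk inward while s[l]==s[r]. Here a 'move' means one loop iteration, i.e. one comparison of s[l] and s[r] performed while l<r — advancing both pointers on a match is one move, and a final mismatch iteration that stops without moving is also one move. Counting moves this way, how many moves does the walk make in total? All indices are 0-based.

6 moves

[0,11] '1'=='1' → l++,r--
[1,10] '4'=='4' → l++,r--
[2,9] '5'=='5' → l++,r--
[3,8] '7'=='7' → l++,r--
[4,7] '0'=='0' → l++,r--
[5,6] '2'=='2' → l++,r--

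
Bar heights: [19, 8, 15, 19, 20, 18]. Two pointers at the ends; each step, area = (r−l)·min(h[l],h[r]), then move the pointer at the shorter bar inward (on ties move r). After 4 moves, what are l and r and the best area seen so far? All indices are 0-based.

l=0 r=5: min(19,18)*5=90 best=90 *, r--
l=0 r=4: min(19,20)*4=76 best=90, l++
l=1 r=4: min(8,20)*3=24 best=90, l++
l=2 r=4: min(15,20)*2=30 best=90, l++

l=3, r=4, best area=90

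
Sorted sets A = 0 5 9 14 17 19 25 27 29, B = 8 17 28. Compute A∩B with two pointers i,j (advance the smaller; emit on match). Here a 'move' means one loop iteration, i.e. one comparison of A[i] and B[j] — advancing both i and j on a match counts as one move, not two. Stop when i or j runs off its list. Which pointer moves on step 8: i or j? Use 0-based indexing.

[i=0,j=0] 0<8 → i++
[i=1,j=0] 5<8 → i++
[i=2,j=0] 9>8 → j++
[i=2,j=1] 9<17 → i++
[i=3,j=1] 14<17 → i++
[i=4,j=1] 17==17 emit → i++,j++
[i=5,j=2] 19<28 → i++
[i=6,j=2] 25<28 → i++

i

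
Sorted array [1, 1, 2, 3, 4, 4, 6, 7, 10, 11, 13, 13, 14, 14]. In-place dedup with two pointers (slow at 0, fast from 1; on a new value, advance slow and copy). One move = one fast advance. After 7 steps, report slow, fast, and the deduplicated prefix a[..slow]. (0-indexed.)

(s=0,f=1) a[fast]=1=a[slow] dup → fast++
(s=0,f=2) a[fast]=2≠a[slow]=1 write a[1]=2 → slow++,fast++
(s=1,f=3) a[fast]=3≠a[slow]=2 write a[2]=3 → slow++,fast++
(s=2,f=4) a[fast]=4≠a[slow]=3 write a[3]=4 → slow++,fast++
(s=3,f=5) a[fast]=4=a[slow] dup → fast++
(s=3,f=6) a[fast]=6≠a[slow]=4 write a[4]=6 → slow++,fast++
(s=4,f=7) a[fast]=7≠a[slow]=6 write a[5]=7 → slow++,fast++

slow=5, fast=8, prefix=[1, 2, 3, 4, 6, 7]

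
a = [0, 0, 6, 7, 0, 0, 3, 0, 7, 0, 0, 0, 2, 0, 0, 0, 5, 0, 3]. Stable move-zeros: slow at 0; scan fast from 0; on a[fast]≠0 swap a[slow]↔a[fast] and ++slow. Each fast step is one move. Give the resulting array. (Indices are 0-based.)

[6, 7, 3, 7, 2, 5, 3, 0, 0, 0, 0, 0, 0, 0, 0, 0, 0, 0, 0]

(s=0,f=0) a[fast]=0 → fast++
(s=0,f=1) a[fast]=0 → fast++
(s=0,f=2) a[fast]=6≠0 swap→a[0]=6 → slow++,fast++
(s=1,f=3) a[fast]=7≠0 swap→a[1]=7 → slow++,fast++
(s=2,f=4) a[fast]=0 → fast++
(s=2,f=5) a[fast]=0 → fast++
(s=2,f=6) a[fast]=3≠0 swap→a[2]=3 → slow++,fast++
(s=3,f=7) a[fast]=0 → fast++
(s=3,f=8) a[fast]=7≠0 swap→a[3]=7 → slow++,fast++
(s=4,f=9) a[fast]=0 → fast++
(s=4,f=10) a[fast]=0 → fast++
(s=4,f=11) a[fast]=0 → fast++
(s=4,f=12) a[fast]=2≠0 swap→a[4]=2 → slow++,fast++
(s=5,f=13) a[fast]=0 → fast++
(s=5,f=14) a[fast]=0 → fast++
(s=5,f=15) a[fast]=0 → fast++
(s=5,f=16) a[fast]=5≠0 swap→a[5]=5 → slow++,fast++
(s=6,f=17) a[fast]=0 → fast++
(s=6,f=18) a[fast]=3≠0 swap→a[6]=3 → slow++,fast++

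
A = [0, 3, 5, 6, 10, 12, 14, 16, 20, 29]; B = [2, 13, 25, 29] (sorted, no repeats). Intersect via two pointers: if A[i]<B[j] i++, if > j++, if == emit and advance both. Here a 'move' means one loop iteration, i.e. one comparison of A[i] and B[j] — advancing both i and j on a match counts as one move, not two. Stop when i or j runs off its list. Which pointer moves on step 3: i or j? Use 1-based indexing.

i

[i=1,j=1] 0<2 → i++
[i=2,j=1] 3>2 → j++
[i=2,j=2] 3<13 → i++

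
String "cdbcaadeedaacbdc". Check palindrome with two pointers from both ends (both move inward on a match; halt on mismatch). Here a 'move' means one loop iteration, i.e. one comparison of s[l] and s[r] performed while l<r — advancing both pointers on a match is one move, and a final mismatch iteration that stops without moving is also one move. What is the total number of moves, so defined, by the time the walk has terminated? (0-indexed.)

l=0 r=15: 'c'=='c', l++,r--
l=1 r=14: 'd'=='d', l++,r--
l=2 r=13: 'b'=='b', l++,r--
l=3 r=12: 'c'=='c', l++,r--
l=4 r=11: 'a'=='a', l++,r--
l=5 r=10: 'a'=='a', l++,r--
l=6 r=9: 'd'=='d', l++,r--
l=7 r=8: 'e'=='e', l++,r--

8 moves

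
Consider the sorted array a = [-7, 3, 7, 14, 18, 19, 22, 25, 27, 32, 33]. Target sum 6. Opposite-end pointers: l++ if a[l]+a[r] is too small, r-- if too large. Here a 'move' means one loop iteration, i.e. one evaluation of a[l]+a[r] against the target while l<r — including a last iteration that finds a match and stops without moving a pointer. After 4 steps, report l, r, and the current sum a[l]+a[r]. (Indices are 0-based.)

[0,10] -7+33=26 >6 → r--
[0,9] -7+32=25 >6 → r--
[0,8] -7+27=20 >6 → r--
[0,7] -7+25=18 >6 → r--

l=0, r=6, sum=15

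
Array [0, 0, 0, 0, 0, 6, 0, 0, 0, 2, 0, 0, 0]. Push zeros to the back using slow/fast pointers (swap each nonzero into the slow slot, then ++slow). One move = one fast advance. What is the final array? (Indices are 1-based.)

[6, 2, 0, 0, 0, 0, 0, 0, 0, 0, 0, 0, 0]

slow=1 fast=1: a[fast]=0, fast++
slow=1 fast=2: a[fast]=0, fast++
slow=1 fast=3: a[fast]=0, fast++
slow=1 fast=4: a[fast]=0, fast++
slow=1 fast=5: a[fast]=0, fast++
slow=1 fast=6: a[fast]=6≠0 swap→a[1]=6, slow++,fast++
slow=2 fast=7: a[fast]=0, fast++
slow=2 fast=8: a[fast]=0, fast++
slow=2 fast=9: a[fast]=0, fast++
slow=2 fast=10: a[fast]=2≠0 swap→a[2]=2, slow++,fast++
slow=3 fast=11: a[fast]=0, fast++
slow=3 fast=12: a[fast]=0, fast++
slow=3 fast=13: a[fast]=0, fast++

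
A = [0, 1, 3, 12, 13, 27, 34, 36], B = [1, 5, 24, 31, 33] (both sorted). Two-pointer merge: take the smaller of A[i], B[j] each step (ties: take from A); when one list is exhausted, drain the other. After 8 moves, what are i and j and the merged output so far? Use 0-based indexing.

[i=0,j=0] A[i]=0<=B[j]=1 take 0 → i++
[i=1,j=0] A[i]=1<=B[j]=1 take 1 → i++
[i=2,j=0] A[i]=3>B[j]=1 take 1 → j++
[i=2,j=1] A[i]=3<=B[j]=5 take 3 → i++
[i=3,j=1] A[i]=12>B[j]=5 take 5 → j++
[i=3,j=2] A[i]=12<=B[j]=24 take 12 → i++
[i=4,j=2] A[i]=13<=B[j]=24 take 13 → i++
[i=5,j=2] A[i]=27>B[j]=24 take 24 → j++

i=5, j=3, merged so far=[0, 1, 1, 3, 5, 12, 13, 24]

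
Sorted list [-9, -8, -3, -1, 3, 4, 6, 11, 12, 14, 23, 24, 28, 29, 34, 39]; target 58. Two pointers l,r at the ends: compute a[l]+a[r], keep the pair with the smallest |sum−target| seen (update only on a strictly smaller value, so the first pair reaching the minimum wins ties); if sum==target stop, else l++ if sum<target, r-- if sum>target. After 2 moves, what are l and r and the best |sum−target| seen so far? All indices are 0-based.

[0,15] -9+39=30 d=28 * → l++
[1,15] -8+39=31 d=27 * → l++

l=2, r=15, best |Δ|=27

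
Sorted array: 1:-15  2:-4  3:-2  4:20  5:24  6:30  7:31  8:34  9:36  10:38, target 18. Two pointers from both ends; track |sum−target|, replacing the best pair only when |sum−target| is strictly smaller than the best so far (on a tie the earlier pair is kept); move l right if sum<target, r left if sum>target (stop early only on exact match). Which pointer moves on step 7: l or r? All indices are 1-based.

[1,10] -15+38=23 d=5 * → r--
[1,9] -15+36=21 d=3 * → r--
[1,8] -15+34=19 d=1 * → r--
[1,7] -15+31=16 d=2 → l++
[2,7] -4+31=27 d=9 → r--
[2,6] -4+30=26 d=8 → r--
[2,5] -4+24=20 d=2 → r--

r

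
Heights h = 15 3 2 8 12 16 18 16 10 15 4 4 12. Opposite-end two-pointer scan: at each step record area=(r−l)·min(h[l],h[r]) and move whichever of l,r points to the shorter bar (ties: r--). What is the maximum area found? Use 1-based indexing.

[1,13] min(15,12)*12=144 best=144 * → r--
[1,12] min(15,4)*11=44 best=144 → r--
[1,11] min(15,4)*10=40 best=144 → r--
[1,10] min(15,15)*9=135 best=144 → r--
[1,9] min(15,10)*8=80 best=144 → r--
[1,8] min(15,16)*7=105 best=144 → l++
[2,8] min(3,16)*6=18 best=144 → l++
[3,8] min(2,16)*5=10 best=144 → l++
[4,8] min(8,16)*4=32 best=144 → l++
[5,8] min(12,16)*3=36 best=144 → l++
[6,8] min(16,16)*2=32 best=144 → r--
[6,7] min(16,18)*1=16 best=144 → l++

max area = 144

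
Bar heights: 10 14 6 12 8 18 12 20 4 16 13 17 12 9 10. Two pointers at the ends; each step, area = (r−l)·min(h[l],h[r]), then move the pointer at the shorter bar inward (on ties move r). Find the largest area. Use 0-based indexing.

max area = 140

l=0 r=14: min(10,10)*14=140 best=140 *, r--
l=0 r=13: min(10,9)*13=117 best=140, r--
l=0 r=12: min(10,12)*12=120 best=140, l++
l=1 r=12: min(14,12)*11=132 best=140, r--
l=1 r=11: min(14,17)*10=140 best=140, l++
l=2 r=11: min(6,17)*9=54 best=140, l++
l=3 r=11: min(12,17)*8=96 best=140, l++
l=4 r=11: min(8,17)*7=56 best=140, l++
l=5 r=11: min(18,17)*6=102 best=140, r--
l=5 r=10: min(18,13)*5=65 best=140, r--
l=5 r=9: min(18,16)*4=64 best=140, r--
l=5 r=8: min(18,4)*3=12 best=140, r--
l=5 r=7: min(18,20)*2=36 best=140, l++
l=6 r=7: min(12,20)*1=12 best=140, l++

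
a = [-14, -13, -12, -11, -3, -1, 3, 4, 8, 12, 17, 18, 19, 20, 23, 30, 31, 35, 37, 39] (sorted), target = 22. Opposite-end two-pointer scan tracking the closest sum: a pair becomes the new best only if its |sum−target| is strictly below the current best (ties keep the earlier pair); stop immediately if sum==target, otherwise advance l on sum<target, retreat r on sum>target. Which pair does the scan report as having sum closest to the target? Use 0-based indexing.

[0,19] -14+39=25 d=3 * → r--
[0,18] -14+37=23 d=1 * → r--
[0,17] -14+35=21 d=1 → l++
[1,17] -13+35=22 d=0 * → stop

pair (-13, 35) with sum 22 (|Δ|=0)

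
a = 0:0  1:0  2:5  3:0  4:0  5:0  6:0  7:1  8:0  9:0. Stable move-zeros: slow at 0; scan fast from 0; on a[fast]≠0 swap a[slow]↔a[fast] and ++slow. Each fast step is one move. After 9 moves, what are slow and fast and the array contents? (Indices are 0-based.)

(s=0,f=0) a[fast]=0 → fast++
(s=0,f=1) a[fast]=0 → fast++
(s=0,f=2) a[fast]=5≠0 swap→a[0]=5 → slow++,fast++
(s=1,f=3) a[fast]=0 → fast++
(s=1,f=4) a[fast]=0 → fast++
(s=1,f=5) a[fast]=0 → fast++
(s=1,f=6) a[fast]=0 → fast++
(s=1,f=7) a[fast]=1≠0 swap→a[1]=1 → slow++,fast++
(s=2,f=8) a[fast]=0 → fast++

slow=2, fast=9, a=[5, 1, 0, 0, 0, 0, 0, 0, 0, 0]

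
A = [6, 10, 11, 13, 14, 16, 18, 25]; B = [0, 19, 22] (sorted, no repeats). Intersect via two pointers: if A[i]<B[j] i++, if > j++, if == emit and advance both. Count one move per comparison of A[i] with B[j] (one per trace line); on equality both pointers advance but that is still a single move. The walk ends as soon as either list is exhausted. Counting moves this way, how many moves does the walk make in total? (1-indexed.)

i=1 j=1: 6>0, j++
i=1 j=2: 6<19, i++
i=2 j=2: 10<19, i++
i=3 j=2: 11<19, i++
i=4 j=2: 13<19, i++
i=5 j=2: 14<19, i++
i=6 j=2: 16<19, i++
i=7 j=2: 18<19, i++
i=8 j=2: 25>19, j++
i=8 j=3: 25>22, j++

10 moves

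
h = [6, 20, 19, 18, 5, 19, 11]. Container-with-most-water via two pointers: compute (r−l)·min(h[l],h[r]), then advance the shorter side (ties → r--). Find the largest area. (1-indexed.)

max area = 76

[1,7] min(6,11)*6=36 best=36 * → l++
[2,7] min(20,11)*5=55 best=55 * → r--
[2,6] min(20,19)*4=76 best=76 * → r--
[2,5] min(20,5)*3=15 best=76 → r--
[2,4] min(20,18)*2=36 best=76 → r--
[2,3] min(20,19)*1=19 best=76 → r--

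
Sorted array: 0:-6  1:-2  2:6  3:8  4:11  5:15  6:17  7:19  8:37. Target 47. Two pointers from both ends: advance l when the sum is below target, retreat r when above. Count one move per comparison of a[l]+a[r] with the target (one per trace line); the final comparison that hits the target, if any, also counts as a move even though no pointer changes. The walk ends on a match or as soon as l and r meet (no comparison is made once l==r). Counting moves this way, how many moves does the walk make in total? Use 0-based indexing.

l=0 r=8: -6+37=31 <47, l++
l=1 r=8: -2+37=35 <47, l++
l=2 r=8: 6+37=43 <47, l++
l=3 r=8: 8+37=45 <47, l++
l=4 r=8: 11+37=48 >47, r--
l=4 r=7: 11+19=30 <47, l++
l=5 r=7: 15+19=34 <47, l++
l=6 r=7: 17+19=36 <47, l++

8 moves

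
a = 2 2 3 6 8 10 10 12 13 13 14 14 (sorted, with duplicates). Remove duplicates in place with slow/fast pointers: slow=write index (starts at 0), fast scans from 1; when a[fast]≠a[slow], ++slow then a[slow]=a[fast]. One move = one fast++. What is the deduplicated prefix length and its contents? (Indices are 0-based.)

length 8; prefix = [2, 3, 6, 8, 10, 12, 13, 14]

(s=0,f=1) a[fast]=2=a[slow] dup → fast++
(s=0,f=2) a[fast]=3≠a[slow]=2 write a[1]=3 → slow++,fast++
(s=1,f=3) a[fast]=6≠a[slow]=3 write a[2]=6 → slow++,fast++
(s=2,f=4) a[fast]=8≠a[slow]=6 write a[3]=8 → slow++,fast++
(s=3,f=5) a[fast]=10≠a[slow]=8 write a[4]=10 → slow++,fast++
(s=4,f=6) a[fast]=10=a[slow] dup → fast++
(s=4,f=7) a[fast]=12≠a[slow]=10 write a[5]=12 → slow++,fast++
(s=5,f=8) a[fast]=13≠a[slow]=12 write a[6]=13 → slow++,fast++
(s=6,f=9) a[fast]=13=a[slow] dup → fast++
(s=6,f=10) a[fast]=14≠a[slow]=13 write a[7]=14 → slow++,fast++
(s=7,f=11) a[fast]=14=a[slow] dup → fast++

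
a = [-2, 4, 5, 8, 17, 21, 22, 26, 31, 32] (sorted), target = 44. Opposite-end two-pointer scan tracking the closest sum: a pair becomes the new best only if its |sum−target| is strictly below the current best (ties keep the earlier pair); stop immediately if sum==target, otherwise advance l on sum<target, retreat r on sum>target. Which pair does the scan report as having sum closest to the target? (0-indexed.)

pair (17, 26) with sum 43 (|Δ|=1)

[0,9] -2+32=30 d=14 * → l++
[1,9] 4+32=36 d=8 * → l++
[2,9] 5+32=37 d=7 * → l++
[3,9] 8+32=40 d=4 * → l++
[4,9] 17+32=49 d=5 → r--
[4,8] 17+31=48 d=4 → r--
[4,7] 17+26=43 d=1 * → l++
[5,7] 21+26=47 d=3 → r--
[5,6] 21+22=43 d=1 → l++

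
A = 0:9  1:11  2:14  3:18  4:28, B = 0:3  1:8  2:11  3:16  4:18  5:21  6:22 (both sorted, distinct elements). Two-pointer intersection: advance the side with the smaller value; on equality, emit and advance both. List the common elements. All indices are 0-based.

i=0 j=0: 9>3, j++
i=0 j=1: 9>8, j++
i=0 j=2: 9<11, i++
i=1 j=2: 11==11 emit, i++,j++
i=2 j=3: 14<16, i++
i=3 j=3: 18>16, j++
i=3 j=4: 18==18 emit, i++,j++
i=4 j=5: 28>21, j++
i=4 j=6: 28>22, j++

intersection = [11, 18]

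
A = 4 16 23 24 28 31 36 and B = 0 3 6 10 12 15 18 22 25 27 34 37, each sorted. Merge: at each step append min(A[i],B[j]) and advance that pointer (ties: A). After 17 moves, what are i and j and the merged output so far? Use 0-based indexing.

i=6, j=11, merged so far=[0, 3, 4, 6, 10, 12, 15, 16, 18, 22, 23, 24, 25, 27, 28, 31, 34]

[i=0,j=0] A[i]=4>B[j]=0 take 0 → j++
[i=0,j=1] A[i]=4>B[j]=3 take 3 → j++
[i=0,j=2] A[i]=4<=B[j]=6 take 4 → i++
[i=1,j=2] A[i]=16>B[j]=6 take 6 → j++
[i=1,j=3] A[i]=16>B[j]=10 take 10 → j++
[i=1,j=4] A[i]=16>B[j]=12 take 12 → j++
[i=1,j=5] A[i]=16>B[j]=15 take 15 → j++
[i=1,j=6] A[i]=16<=B[j]=18 take 16 → i++
[i=2,j=6] A[i]=23>B[j]=18 take 18 → j++
[i=2,j=7] A[i]=23>B[j]=22 take 22 → j++
[i=2,j=8] A[i]=23<=B[j]=25 take 23 → i++
[i=3,j=8] A[i]=24<=B[j]=25 take 24 → i++
[i=4,j=8] A[i]=28>B[j]=25 take 25 → j++
[i=4,j=9] A[i]=28>B[j]=27 take 27 → j++
[i=4,j=10] A[i]=28<=B[j]=34 take 28 → i++
[i=5,j=10] A[i]=31<=B[j]=34 take 31 → i++
[i=6,j=10] A[i]=36>B[j]=34 take 34 → j++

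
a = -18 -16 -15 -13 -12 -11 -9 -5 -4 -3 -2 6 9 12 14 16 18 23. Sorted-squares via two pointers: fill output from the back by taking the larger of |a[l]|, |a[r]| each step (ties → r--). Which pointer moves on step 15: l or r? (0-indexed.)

[0,17] |-18|<=|23| out[17]=529 → r--
[0,16] |-18|<=|18| out[16]=324 → r--
[0,15] |-18|>|16| out[15]=324 → l++
[1,15] |-16|<=|16| out[14]=256 → r--
[1,14] |-16|>|14| out[13]=256 → l++
[2,14] |-15|>|14| out[12]=225 → l++
[3,14] |-13|<=|14| out[11]=196 → r--
[3,13] |-13|>|12| out[10]=169 → l++
[4,13] |-12|<=|12| out[9]=144 → r--
[4,12] |-12|>|9| out[8]=144 → l++
[5,12] |-11|>|9| out[7]=121 → l++
[6,12] |-9|<=|9| out[6]=81 → r--
[6,11] |-9|>|6| out[5]=81 → l++
[7,11] |-5|<=|6| out[4]=36 → r--
[7,10] |-5|>|-2| out[3]=25 → l++

l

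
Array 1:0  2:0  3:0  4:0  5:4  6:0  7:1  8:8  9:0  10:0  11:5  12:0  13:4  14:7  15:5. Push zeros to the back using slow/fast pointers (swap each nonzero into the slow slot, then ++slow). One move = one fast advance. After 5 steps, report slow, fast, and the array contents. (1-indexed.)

slow=2, fast=6, a=[4, 0, 0, 0, 0, 0, 1, 8, 0, 0, 5, 0, 4, 7, 5]

slow=1 fast=1: a[fast]=0, fast++
slow=1 fast=2: a[fast]=0, fast++
slow=1 fast=3: a[fast]=0, fast++
slow=1 fast=4: a[fast]=0, fast++
slow=1 fast=5: a[fast]=4≠0 swap→a[1]=4, slow++,fast++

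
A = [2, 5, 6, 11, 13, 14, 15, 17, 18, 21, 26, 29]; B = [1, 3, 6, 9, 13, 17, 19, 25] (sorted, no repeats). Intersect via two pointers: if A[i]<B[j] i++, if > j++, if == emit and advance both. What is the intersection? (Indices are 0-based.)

i=0 j=0: 2>1, j++
i=0 j=1: 2<3, i++
i=1 j=1: 5>3, j++
i=1 j=2: 5<6, i++
i=2 j=2: 6==6 emit, i++,j++
i=3 j=3: 11>9, j++
i=3 j=4: 11<13, i++
i=4 j=4: 13==13 emit, i++,j++
i=5 j=5: 14<17, i++
i=6 j=5: 15<17, i++
i=7 j=5: 17==17 emit, i++,j++
i=8 j=6: 18<19, i++
i=9 j=6: 21>19, j++
i=9 j=7: 21<25, i++
i=10 j=7: 26>25, j++

intersection = [6, 13, 17]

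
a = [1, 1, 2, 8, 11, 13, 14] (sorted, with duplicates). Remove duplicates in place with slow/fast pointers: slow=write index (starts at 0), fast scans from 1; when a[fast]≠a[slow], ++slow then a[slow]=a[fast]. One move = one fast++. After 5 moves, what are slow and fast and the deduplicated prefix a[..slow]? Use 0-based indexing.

slow=4, fast=6, prefix=[1, 2, 8, 11, 13]

slow=0 fast=1: a[fast]=1=a[slow] dup, fast++
slow=0 fast=2: a[fast]=2≠a[slow]=1 write a[1]=2, slow++,fast++
slow=1 fast=3: a[fast]=8≠a[slow]=2 write a[2]=8, slow++,fast++
slow=2 fast=4: a[fast]=11≠a[slow]=8 write a[3]=11, slow++,fast++
slow=3 fast=5: a[fast]=13≠a[slow]=11 write a[4]=13, slow++,fast++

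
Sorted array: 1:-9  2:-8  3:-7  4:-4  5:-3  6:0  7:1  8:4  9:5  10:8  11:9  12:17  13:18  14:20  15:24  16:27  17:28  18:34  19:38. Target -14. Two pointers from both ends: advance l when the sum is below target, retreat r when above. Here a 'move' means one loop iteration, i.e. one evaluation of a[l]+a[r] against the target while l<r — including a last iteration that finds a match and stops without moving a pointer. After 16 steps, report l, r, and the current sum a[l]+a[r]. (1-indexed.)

l=1, r=3, sum=-16

l=1 r=19: -9+38=29 >-14, r--
l=1 r=18: -9+34=25 >-14, r--
l=1 r=17: -9+28=19 >-14, r--
l=1 r=16: -9+27=18 >-14, r--
l=1 r=15: -9+24=15 >-14, r--
l=1 r=14: -9+20=11 >-14, r--
l=1 r=13: -9+18=9 >-14, r--
l=1 r=12: -9+17=8 >-14, r--
l=1 r=11: -9+9=0 >-14, r--
l=1 r=10: -9+8=-1 >-14, r--
l=1 r=9: -9+5=-4 >-14, r--
l=1 r=8: -9+4=-5 >-14, r--
l=1 r=7: -9+1=-8 >-14, r--
l=1 r=6: -9+0=-9 >-14, r--
l=1 r=5: -9+-3=-12 >-14, r--
l=1 r=4: -9+-4=-13 >-14, r--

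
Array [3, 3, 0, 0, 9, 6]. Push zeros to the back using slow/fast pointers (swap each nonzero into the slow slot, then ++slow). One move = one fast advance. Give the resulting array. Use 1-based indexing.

slow=1 fast=1: a[fast]=3≠0 swap→a[1]=3, slow++,fast++
slow=2 fast=2: a[fast]=3≠0 swap→a[2]=3, slow++,fast++
slow=3 fast=3: a[fast]=0, fast++
slow=3 fast=4: a[fast]=0, fast++
slow=3 fast=5: a[fast]=9≠0 swap→a[3]=9, slow++,fast++
slow=4 fast=6: a[fast]=6≠0 swap→a[4]=6, slow++,fast++

[3, 3, 9, 6, 0, 0]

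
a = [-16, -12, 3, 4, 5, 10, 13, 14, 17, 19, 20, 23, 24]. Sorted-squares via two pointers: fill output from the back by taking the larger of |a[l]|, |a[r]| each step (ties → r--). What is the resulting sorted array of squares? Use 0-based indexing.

[9, 16, 25, 100, 144, 169, 196, 256, 289, 361, 400, 529, 576]

l=0 r=12: |-16|<=|24| out[12]=576, r--
l=0 r=11: |-16|<=|23| out[11]=529, r--
l=0 r=10: |-16|<=|20| out[10]=400, r--
l=0 r=9: |-16|<=|19| out[9]=361, r--
l=0 r=8: |-16|<=|17| out[8]=289, r--
l=0 r=7: |-16|>|14| out[7]=256, l++
l=1 r=7: |-12|<=|14| out[6]=196, r--
l=1 r=6: |-12|<=|13| out[5]=169, r--
l=1 r=5: |-12|>|10| out[4]=144, l++
l=2 r=5: |3|<=|10| out[3]=100, r--
l=2 r=4: |3|<=|5| out[2]=25, r--
l=2 r=3: |3|<=|4| out[1]=16, r--
l=2 r=2: |3|<=|3| out[0]=9, r--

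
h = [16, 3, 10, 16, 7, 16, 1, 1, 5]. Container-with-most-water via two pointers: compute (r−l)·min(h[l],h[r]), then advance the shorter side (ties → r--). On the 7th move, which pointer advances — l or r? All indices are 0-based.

l=0 r=8: min(16,5)*8=40 best=40 *, r--
l=0 r=7: min(16,1)*7=7 best=40, r--
l=0 r=6: min(16,1)*6=6 best=40, r--
l=0 r=5: min(16,16)*5=80 best=80 *, r--
l=0 r=4: min(16,7)*4=28 best=80, r--
l=0 r=3: min(16,16)*3=48 best=80, r--
l=0 r=2: min(16,10)*2=20 best=80, r--

r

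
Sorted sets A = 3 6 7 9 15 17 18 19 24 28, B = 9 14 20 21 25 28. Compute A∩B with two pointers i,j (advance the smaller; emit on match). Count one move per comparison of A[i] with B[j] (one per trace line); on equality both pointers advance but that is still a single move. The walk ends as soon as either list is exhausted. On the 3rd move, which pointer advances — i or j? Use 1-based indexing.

i=1 j=1: 3<9, i++
i=2 j=1: 6<9, i++
i=3 j=1: 7<9, i++

i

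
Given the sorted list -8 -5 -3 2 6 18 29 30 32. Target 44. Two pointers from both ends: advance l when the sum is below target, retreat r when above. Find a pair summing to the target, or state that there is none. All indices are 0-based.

no pair

[0,8] -8+32=24 <44 → l++
[1,8] -5+32=27 <44 → l++
[2,8] -3+32=29 <44 → l++
[3,8] 2+32=34 <44 → l++
[4,8] 6+32=38 <44 → l++
[5,8] 18+32=50 >44 → r--
[5,7] 18+30=48 >44 → r--
[5,6] 18+29=47 >44 → r--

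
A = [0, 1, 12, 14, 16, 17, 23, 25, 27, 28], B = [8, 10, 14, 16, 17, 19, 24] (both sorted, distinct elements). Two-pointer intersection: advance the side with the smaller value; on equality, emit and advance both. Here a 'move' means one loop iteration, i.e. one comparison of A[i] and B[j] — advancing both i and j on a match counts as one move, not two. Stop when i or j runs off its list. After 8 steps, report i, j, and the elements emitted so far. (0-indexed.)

i=6, j=5, emitted=[14, 16, 17]

[i=0,j=0] 0<8 → i++
[i=1,j=0] 1<8 → i++
[i=2,j=0] 12>8 → j++
[i=2,j=1] 12>10 → j++
[i=2,j=2] 12<14 → i++
[i=3,j=2] 14==14 emit → i++,j++
[i=4,j=3] 16==16 emit → i++,j++
[i=5,j=4] 17==17 emit → i++,j++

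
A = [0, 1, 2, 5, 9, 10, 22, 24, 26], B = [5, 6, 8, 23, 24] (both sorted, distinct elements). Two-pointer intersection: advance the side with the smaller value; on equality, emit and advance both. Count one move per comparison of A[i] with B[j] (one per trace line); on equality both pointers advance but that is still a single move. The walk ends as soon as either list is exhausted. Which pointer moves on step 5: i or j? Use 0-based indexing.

[i=0,j=0] 0<5 → i++
[i=1,j=0] 1<5 → i++
[i=2,j=0] 2<5 → i++
[i=3,j=0] 5==5 emit → i++,j++
[i=4,j=1] 9>6 → j++

j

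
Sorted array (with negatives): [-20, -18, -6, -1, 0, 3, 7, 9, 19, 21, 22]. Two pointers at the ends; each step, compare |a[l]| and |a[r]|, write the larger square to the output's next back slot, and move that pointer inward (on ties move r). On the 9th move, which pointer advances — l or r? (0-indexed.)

l=0 r=10: |-20|<=|22| out[10]=484, r--
l=0 r=9: |-20|<=|21| out[9]=441, r--
l=0 r=8: |-20|>|19| out[8]=400, l++
l=1 r=8: |-18|<=|19| out[7]=361, r--
l=1 r=7: |-18|>|9| out[6]=324, l++
l=2 r=7: |-6|<=|9| out[5]=81, r--
l=2 r=6: |-6|<=|7| out[4]=49, r--
l=2 r=5: |-6|>|3| out[3]=36, l++
l=3 r=5: |-1|<=|3| out[2]=9, r--

r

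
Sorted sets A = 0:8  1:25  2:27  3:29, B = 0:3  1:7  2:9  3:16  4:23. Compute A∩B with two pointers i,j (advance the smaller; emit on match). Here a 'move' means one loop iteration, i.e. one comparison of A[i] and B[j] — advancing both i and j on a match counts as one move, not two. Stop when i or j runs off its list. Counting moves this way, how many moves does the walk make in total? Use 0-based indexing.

i=0 j=0: 8>3, j++
i=0 j=1: 8>7, j++
i=0 j=2: 8<9, i++
i=1 j=2: 25>9, j++
i=1 j=3: 25>16, j++
i=1 j=4: 25>23, j++

6 moves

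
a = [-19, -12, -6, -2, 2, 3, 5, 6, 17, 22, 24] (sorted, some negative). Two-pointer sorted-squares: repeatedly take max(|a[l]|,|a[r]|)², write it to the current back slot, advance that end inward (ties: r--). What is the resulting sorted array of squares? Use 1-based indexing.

[4, 4, 9, 25, 36, 36, 144, 289, 361, 484, 576]

l=1 r=11: |-19|<=|24| out[11]=576, r--
l=1 r=10: |-19|<=|22| out[10]=484, r--
l=1 r=9: |-19|>|17| out[9]=361, l++
l=2 r=9: |-12|<=|17| out[8]=289, r--
l=2 r=8: |-12|>|6| out[7]=144, l++
l=3 r=8: |-6|<=|6| out[6]=36, r--
l=3 r=7: |-6|>|5| out[5]=36, l++
l=4 r=7: |-2|<=|5| out[4]=25, r--
l=4 r=6: |-2|<=|3| out[3]=9, r--
l=4 r=5: |-2|<=|2| out[2]=4, r--
l=4 r=4: |-2|<=|-2| out[1]=4, r--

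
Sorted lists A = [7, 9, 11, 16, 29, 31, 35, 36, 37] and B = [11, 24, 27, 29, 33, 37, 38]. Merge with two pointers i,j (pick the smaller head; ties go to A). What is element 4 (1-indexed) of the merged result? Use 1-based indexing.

merged[4] = 11

i=1 j=1: A[i]=7<=B[j]=11 take 7, i++
i=2 j=1: A[i]=9<=B[j]=11 take 9, i++
i=3 j=1: A[i]=11<=B[j]=11 take 11, i++
i=4 j=1: A[i]=16>B[j]=11 take 11, j++
i=4 j=2: A[i]=16<=B[j]=24 take 16, i++
i=5 j=2: A[i]=29>B[j]=24 take 24, j++
i=5 j=3: A[i]=29>B[j]=27 take 27, j++
i=5 j=4: A[i]=29<=B[j]=29 take 29, i++
i=6 j=4: A[i]=31>B[j]=29 take 29, j++
i=6 j=5: A[i]=31<=B[j]=33 take 31, i++
i=7 j=5: A[i]=35>B[j]=33 take 33, j++
i=7 j=6: A[i]=35<=B[j]=37 take 35, i++
i=8 j=6: A[i]=36<=B[j]=37 take 36, i++
i=9 j=6: A[i]=37<=B[j]=37 take 37, i++
i=10 j=6: A done, take B[j]=37, j++
i=10 j=7: A done, take B[j]=38, j++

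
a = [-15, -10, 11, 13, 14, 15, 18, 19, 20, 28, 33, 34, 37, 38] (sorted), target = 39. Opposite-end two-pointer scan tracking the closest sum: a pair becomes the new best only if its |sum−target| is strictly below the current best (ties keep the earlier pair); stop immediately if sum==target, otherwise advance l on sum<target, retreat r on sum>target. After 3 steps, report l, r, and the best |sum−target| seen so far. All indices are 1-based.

l=1 r=14: -15+38=23 d=16 *, l++
l=2 r=14: -10+38=28 d=11 *, l++
l=3 r=14: 11+38=49 d=10 *, r--

l=3, r=13, best |Δ|=10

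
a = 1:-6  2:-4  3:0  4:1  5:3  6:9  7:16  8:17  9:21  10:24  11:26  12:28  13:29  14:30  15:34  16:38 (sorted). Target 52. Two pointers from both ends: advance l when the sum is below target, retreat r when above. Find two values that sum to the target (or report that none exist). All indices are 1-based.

l=1 r=16: -6+38=32 <52, l++
l=2 r=16: -4+38=34 <52, l++
l=3 r=16: 0+38=38 <52, l++
l=4 r=16: 1+38=39 <52, l++
l=5 r=16: 3+38=41 <52, l++
l=6 r=16: 9+38=47 <52, l++
l=7 r=16: 16+38=54 >52, r--
l=7 r=15: 16+34=50 <52, l++
l=8 r=15: 17+34=51 <52, l++
l=9 r=15: 21+34=55 >52, r--
l=9 r=14: 21+30=51 <52, l++
l=10 r=14: 24+30=54 >52, r--
l=10 r=13: 24+29=53 >52, r--
l=10 r=12: 24+28=52, found

(24, 28)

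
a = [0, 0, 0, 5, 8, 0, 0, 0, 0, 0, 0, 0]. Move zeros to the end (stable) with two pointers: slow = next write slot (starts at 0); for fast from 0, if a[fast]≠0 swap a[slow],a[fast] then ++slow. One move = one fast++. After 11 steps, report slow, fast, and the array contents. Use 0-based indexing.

(s=0,f=0) a[fast]=0 → fast++
(s=0,f=1) a[fast]=0 → fast++
(s=0,f=2) a[fast]=0 → fast++
(s=0,f=3) a[fast]=5≠0 swap→a[0]=5 → slow++,fast++
(s=1,f=4) a[fast]=8≠0 swap→a[1]=8 → slow++,fast++
(s=2,f=5) a[fast]=0 → fast++
(s=2,f=6) a[fast]=0 → fast++
(s=2,f=7) a[fast]=0 → fast++
(s=2,f=8) a[fast]=0 → fast++
(s=2,f=9) a[fast]=0 → fast++
(s=2,f=10) a[fast]=0 → fast++

slow=2, fast=11, a=[5, 8, 0, 0, 0, 0, 0, 0, 0, 0, 0, 0]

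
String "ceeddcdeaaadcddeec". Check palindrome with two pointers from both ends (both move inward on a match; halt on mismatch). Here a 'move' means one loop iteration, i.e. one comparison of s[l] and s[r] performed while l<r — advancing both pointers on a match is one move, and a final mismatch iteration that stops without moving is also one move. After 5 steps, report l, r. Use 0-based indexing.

l=5, r=12

[0,17] 'c'=='c' → l++,r--
[1,16] 'e'=='e' → l++,r--
[2,15] 'e'=='e' → l++,r--
[3,14] 'd'=='d' → l++,r--
[4,13] 'd'=='d' → l++,r--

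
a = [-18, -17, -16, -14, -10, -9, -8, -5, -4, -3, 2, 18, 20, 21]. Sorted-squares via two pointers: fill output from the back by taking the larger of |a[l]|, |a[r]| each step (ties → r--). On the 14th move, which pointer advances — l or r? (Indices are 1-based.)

r

[1,14] |-18|<=|21| out[14]=441 → r--
[1,13] |-18|<=|20| out[13]=400 → r--
[1,12] |-18|<=|18| out[12]=324 → r--
[1,11] |-18|>|2| out[11]=324 → l++
[2,11] |-17|>|2| out[10]=289 → l++
[3,11] |-16|>|2| out[9]=256 → l++
[4,11] |-14|>|2| out[8]=196 → l++
[5,11] |-10|>|2| out[7]=100 → l++
[6,11] |-9|>|2| out[6]=81 → l++
[7,11] |-8|>|2| out[5]=64 → l++
[8,11] |-5|>|2| out[4]=25 → l++
[9,11] |-4|>|2| out[3]=16 → l++
[10,11] |-3|>|2| out[2]=9 → l++
[11,11] |2|<=|2| out[1]=4 → r--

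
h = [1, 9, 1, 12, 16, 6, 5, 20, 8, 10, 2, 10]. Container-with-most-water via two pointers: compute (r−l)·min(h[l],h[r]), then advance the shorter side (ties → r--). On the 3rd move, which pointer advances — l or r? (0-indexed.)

l=0 r=11: min(1,10)*11=11 best=11 *, l++
l=1 r=11: min(9,10)*10=90 best=90 *, l++
l=2 r=11: min(1,10)*9=9 best=90, l++

l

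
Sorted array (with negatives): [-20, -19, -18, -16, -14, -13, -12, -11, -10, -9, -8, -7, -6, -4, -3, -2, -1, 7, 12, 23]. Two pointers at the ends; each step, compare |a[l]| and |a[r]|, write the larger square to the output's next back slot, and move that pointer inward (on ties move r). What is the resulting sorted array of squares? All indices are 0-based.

l=0 r=19: |-20|<=|23| out[19]=529, r--
l=0 r=18: |-20|>|12| out[18]=400, l++
l=1 r=18: |-19|>|12| out[17]=361, l++
l=2 r=18: |-18|>|12| out[16]=324, l++
l=3 r=18: |-16|>|12| out[15]=256, l++
l=4 r=18: |-14|>|12| out[14]=196, l++
l=5 r=18: |-13|>|12| out[13]=169, l++
l=6 r=18: |-12|<=|12| out[12]=144, r--
l=6 r=17: |-12|>|7| out[11]=144, l++
l=7 r=17: |-11|>|7| out[10]=121, l++
l=8 r=17: |-10|>|7| out[9]=100, l++
l=9 r=17: |-9|>|7| out[8]=81, l++
l=10 r=17: |-8|>|7| out[7]=64, l++
l=11 r=17: |-7|<=|7| out[6]=49, r--
l=11 r=16: |-7|>|-1| out[5]=49, l++
l=12 r=16: |-6|>|-1| out[4]=36, l++
l=13 r=16: |-4|>|-1| out[3]=16, l++
l=14 r=16: |-3|>|-1| out[2]=9, l++
l=15 r=16: |-2|>|-1| out[1]=4, l++
l=16 r=16: |-1|<=|-1| out[0]=1, r--

[1, 4, 9, 16, 36, 49, 49, 64, 81, 100, 121, 144, 144, 169, 196, 256, 324, 361, 400, 529]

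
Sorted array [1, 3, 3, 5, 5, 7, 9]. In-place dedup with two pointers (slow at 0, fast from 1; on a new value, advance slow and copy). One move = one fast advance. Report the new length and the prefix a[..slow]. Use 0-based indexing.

length 5; prefix = [1, 3, 5, 7, 9]

(s=0,f=1) a[fast]=3≠a[slow]=1 write a[1]=3 → slow++,fast++
(s=1,f=2) a[fast]=3=a[slow] dup → fast++
(s=1,f=3) a[fast]=5≠a[slow]=3 write a[2]=5 → slow++,fast++
(s=2,f=4) a[fast]=5=a[slow] dup → fast++
(s=2,f=5) a[fast]=7≠a[slow]=5 write a[3]=7 → slow++,fast++
(s=3,f=6) a[fast]=9≠a[slow]=7 write a[4]=9 → slow++,fast++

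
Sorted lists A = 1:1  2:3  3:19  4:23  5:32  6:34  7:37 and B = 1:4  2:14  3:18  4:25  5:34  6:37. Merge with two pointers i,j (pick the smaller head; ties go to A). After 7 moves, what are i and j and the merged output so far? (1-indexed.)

i=1 j=1: A[i]=1<=B[j]=4 take 1, i++
i=2 j=1: A[i]=3<=B[j]=4 take 3, i++
i=3 j=1: A[i]=19>B[j]=4 take 4, j++
i=3 j=2: A[i]=19>B[j]=14 take 14, j++
i=3 j=3: A[i]=19>B[j]=18 take 18, j++
i=3 j=4: A[i]=19<=B[j]=25 take 19, i++
i=4 j=4: A[i]=23<=B[j]=25 take 23, i++

i=5, j=4, merged so far=[1, 3, 4, 14, 18, 19, 23]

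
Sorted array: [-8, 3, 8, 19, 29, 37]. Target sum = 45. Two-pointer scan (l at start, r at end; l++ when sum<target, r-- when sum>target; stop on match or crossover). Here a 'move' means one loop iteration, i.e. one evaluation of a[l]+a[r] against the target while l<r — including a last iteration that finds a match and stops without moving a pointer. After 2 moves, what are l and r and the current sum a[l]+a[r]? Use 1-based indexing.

l=1 r=6: -8+37=29 <45, l++
l=2 r=6: 3+37=40 <45, l++

l=3, r=6, sum=45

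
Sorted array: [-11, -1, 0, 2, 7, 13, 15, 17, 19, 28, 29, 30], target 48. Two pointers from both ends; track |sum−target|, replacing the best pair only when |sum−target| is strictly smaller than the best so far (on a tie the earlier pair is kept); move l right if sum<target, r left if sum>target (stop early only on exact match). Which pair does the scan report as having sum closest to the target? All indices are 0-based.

pair (19, 29) with sum 48 (|Δ|=0)

l=0 r=11: -11+30=19 d=29 *, l++
l=1 r=11: -1+30=29 d=19 *, l++
l=2 r=11: 0+30=30 d=18 *, l++
l=3 r=11: 2+30=32 d=16 *, l++
l=4 r=11: 7+30=37 d=11 *, l++
l=5 r=11: 13+30=43 d=5 *, l++
l=6 r=11: 15+30=45 d=3 *, l++
l=7 r=11: 17+30=47 d=1 *, l++
l=8 r=11: 19+30=49 d=1, r--
l=8 r=10: 19+29=48 d=0 *, stop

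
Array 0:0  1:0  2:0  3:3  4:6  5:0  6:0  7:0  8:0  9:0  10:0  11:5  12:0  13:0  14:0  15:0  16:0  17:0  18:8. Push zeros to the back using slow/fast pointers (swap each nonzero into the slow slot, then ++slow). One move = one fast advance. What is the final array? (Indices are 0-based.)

(s=0,f=0) a[fast]=0 → fast++
(s=0,f=1) a[fast]=0 → fast++
(s=0,f=2) a[fast]=0 → fast++
(s=0,f=3) a[fast]=3≠0 swap→a[0]=3 → slow++,fast++
(s=1,f=4) a[fast]=6≠0 swap→a[1]=6 → slow++,fast++
(s=2,f=5) a[fast]=0 → fast++
(s=2,f=6) a[fast]=0 → fast++
(s=2,f=7) a[fast]=0 → fast++
(s=2,f=8) a[fast]=0 → fast++
(s=2,f=9) a[fast]=0 → fast++
(s=2,f=10) a[fast]=0 → fast++
(s=2,f=11) a[fast]=5≠0 swap→a[2]=5 → slow++,fast++
(s=3,f=12) a[fast]=0 → fast++
(s=3,f=13) a[fast]=0 → fast++
(s=3,f=14) a[fast]=0 → fast++
(s=3,f=15) a[fast]=0 → fast++
(s=3,f=16) a[fast]=0 → fast++
(s=3,f=17) a[fast]=0 → fast++
(s=3,f=18) a[fast]=8≠0 swap→a[3]=8 → slow++,fast++

[3, 6, 5, 8, 0, 0, 0, 0, 0, 0, 0, 0, 0, 0, 0, 0, 0, 0, 0]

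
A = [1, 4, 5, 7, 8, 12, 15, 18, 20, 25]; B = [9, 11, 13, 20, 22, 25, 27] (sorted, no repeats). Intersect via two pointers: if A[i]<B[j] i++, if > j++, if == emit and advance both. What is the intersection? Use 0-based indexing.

i=0 j=0: 1<9, i++
i=1 j=0: 4<9, i++
i=2 j=0: 5<9, i++
i=3 j=0: 7<9, i++
i=4 j=0: 8<9, i++
i=5 j=0: 12>9, j++
i=5 j=1: 12>11, j++
i=5 j=2: 12<13, i++
i=6 j=2: 15>13, j++
i=6 j=3: 15<20, i++
i=7 j=3: 18<20, i++
i=8 j=3: 20==20 emit, i++,j++
i=9 j=4: 25>22, j++
i=9 j=5: 25==25 emit, i++,j++

intersection = [20, 25]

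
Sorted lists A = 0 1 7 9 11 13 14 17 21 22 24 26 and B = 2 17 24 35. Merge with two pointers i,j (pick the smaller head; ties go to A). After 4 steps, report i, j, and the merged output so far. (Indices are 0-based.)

i=3, j=1, merged so far=[0, 1, 2, 7]

i=0 j=0: A[i]=0<=B[j]=2 take 0, i++
i=1 j=0: A[i]=1<=B[j]=2 take 1, i++
i=2 j=0: A[i]=7>B[j]=2 take 2, j++
i=2 j=1: A[i]=7<=B[j]=17 take 7, i++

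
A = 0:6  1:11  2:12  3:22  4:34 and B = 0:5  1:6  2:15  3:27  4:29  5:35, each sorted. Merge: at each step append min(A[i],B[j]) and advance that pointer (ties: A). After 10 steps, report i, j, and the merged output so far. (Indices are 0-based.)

[i=0,j=0] A[i]=6>B[j]=5 take 5 → j++
[i=0,j=1] A[i]=6<=B[j]=6 take 6 → i++
[i=1,j=1] A[i]=11>B[j]=6 take 6 → j++
[i=1,j=2] A[i]=11<=B[j]=15 take 11 → i++
[i=2,j=2] A[i]=12<=B[j]=15 take 12 → i++
[i=3,j=2] A[i]=22>B[j]=15 take 15 → j++
[i=3,j=3] A[i]=22<=B[j]=27 take 22 → i++
[i=4,j=3] A[i]=34>B[j]=27 take 27 → j++
[i=4,j=4] A[i]=34>B[j]=29 take 29 → j++
[i=4,j=5] A[i]=34<=B[j]=35 take 34 → i++

i=5, j=5, merged so far=[5, 6, 6, 11, 12, 15, 22, 27, 29, 34]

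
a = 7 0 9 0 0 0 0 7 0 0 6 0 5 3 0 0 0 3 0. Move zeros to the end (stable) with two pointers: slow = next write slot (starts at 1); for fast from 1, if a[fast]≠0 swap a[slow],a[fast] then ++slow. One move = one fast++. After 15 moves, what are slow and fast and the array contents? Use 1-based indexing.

(s=1,f=1) a[fast]=7≠0 swap→a[1]=7 → slow++,fast++
(s=2,f=2) a[fast]=0 → fast++
(s=2,f=3) a[fast]=9≠0 swap→a[2]=9 → slow++,fast++
(s=3,f=4) a[fast]=0 → fast++
(s=3,f=5) a[fast]=0 → fast++
(s=3,f=6) a[fast]=0 → fast++
(s=3,f=7) a[fast]=0 → fast++
(s=3,f=8) a[fast]=7≠0 swap→a[3]=7 → slow++,fast++
(s=4,f=9) a[fast]=0 → fast++
(s=4,f=10) a[fast]=0 → fast++
(s=4,f=11) a[fast]=6≠0 swap→a[4]=6 → slow++,fast++
(s=5,f=12) a[fast]=0 → fast++
(s=5,f=13) a[fast]=5≠0 swap→a[5]=5 → slow++,fast++
(s=6,f=14) a[fast]=3≠0 swap→a[6]=3 → slow++,fast++
(s=7,f=15) a[fast]=0 → fast++

slow=7, fast=16, a=[7, 9, 7, 6, 5, 3, 0, 0, 0, 0, 0, 0, 0, 0, 0, 0, 0, 3, 0]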